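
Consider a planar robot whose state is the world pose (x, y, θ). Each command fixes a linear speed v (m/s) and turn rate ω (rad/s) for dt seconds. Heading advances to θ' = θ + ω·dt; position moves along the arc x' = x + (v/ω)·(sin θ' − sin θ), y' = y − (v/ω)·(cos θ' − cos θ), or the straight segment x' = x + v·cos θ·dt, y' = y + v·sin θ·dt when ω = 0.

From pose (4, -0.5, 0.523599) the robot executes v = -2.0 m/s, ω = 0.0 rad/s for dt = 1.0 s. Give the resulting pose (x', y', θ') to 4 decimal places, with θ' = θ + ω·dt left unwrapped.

(2.2679, -1.5000, 0.5236)

θ' = 0.5236 + 0.0·1.0 = 0.5236
ω = 0 → straight: x' = 4 + -2.0·cos(0.5236)·1.0 = 2.2679
y' = -0.5 + -2.0·sin(0.5236)·1.0 = -1.5000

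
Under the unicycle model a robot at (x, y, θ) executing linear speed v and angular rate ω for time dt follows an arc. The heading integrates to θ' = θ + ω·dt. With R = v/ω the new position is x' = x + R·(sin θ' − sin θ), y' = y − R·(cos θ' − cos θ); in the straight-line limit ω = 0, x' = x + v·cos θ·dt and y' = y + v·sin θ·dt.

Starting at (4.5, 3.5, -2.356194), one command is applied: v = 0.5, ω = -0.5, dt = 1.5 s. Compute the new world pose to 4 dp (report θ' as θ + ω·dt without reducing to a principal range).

(3.8283, 3.2077, -3.1062)

θ' = -2.3562 + -0.5·1.5 = -3.1062
R = v/ω = 0.5/-0.5 = -1.0000
x' = 4.5 + -1.0000·(sin -3.1062 − sin -2.3562) = 3.8283
y' = 3.5 − -1.0000·(cos -3.1062 − cos -2.3562) = 3.2077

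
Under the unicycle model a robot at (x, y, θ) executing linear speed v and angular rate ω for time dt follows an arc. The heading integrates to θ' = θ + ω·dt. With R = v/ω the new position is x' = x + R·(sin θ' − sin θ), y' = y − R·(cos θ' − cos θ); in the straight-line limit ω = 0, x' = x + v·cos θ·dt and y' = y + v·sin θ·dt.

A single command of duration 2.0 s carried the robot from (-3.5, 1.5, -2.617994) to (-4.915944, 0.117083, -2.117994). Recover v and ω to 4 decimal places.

Δθ = -2.117994 − -2.617994 = 0.500000
ω = Δθ/dt = 0.500000/2.0 = 0.2500
R = Δx/(sin θ' − sin θ) = 4.0000
v = R·ω = 4.0000·0.2500 = 1.0000

v = 1.0000, ω = 0.2500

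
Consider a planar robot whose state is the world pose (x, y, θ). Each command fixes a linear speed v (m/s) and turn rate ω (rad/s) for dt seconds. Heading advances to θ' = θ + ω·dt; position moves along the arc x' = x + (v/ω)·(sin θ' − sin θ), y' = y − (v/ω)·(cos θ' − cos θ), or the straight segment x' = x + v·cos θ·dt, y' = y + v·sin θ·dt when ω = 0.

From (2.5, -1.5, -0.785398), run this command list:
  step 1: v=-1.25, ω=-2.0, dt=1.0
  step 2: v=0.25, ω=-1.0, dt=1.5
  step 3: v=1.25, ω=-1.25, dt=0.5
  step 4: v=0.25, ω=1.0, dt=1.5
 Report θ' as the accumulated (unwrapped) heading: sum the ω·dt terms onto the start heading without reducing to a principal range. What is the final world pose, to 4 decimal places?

(2.1603, 0.5595, -3.4104)

step 1: θ'=-2.7854 (R=0.6250) → pose (2.7240, -0.4723, -2.7854)
step 2: θ'=-4.2854 (R=-0.2500) → pose (2.4093, -0.3415, -4.2854)
step 3: θ'=-4.9104 (R=-1.0000) → pose (2.3390, 0.2693, -4.9104)
step 4: θ'=-3.4104 (R=0.2500) → pose (2.1603, 0.5595, -3.4104)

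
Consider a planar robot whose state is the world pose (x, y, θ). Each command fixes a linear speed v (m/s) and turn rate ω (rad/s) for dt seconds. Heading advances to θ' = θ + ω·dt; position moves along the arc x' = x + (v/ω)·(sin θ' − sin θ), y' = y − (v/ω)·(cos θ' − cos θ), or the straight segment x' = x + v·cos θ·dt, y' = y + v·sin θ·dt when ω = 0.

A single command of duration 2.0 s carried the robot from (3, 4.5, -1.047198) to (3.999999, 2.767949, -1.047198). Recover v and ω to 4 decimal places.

Δθ = -1.047198 − -1.047198 = 0.000000
ω = Δθ/dt = 0.000000/2.0 = 0.0000
ω = 0 → v = (Δx·cos θ + Δy·sin θ)/dt = 1.0000

v = 1.0000, ω = 0.0000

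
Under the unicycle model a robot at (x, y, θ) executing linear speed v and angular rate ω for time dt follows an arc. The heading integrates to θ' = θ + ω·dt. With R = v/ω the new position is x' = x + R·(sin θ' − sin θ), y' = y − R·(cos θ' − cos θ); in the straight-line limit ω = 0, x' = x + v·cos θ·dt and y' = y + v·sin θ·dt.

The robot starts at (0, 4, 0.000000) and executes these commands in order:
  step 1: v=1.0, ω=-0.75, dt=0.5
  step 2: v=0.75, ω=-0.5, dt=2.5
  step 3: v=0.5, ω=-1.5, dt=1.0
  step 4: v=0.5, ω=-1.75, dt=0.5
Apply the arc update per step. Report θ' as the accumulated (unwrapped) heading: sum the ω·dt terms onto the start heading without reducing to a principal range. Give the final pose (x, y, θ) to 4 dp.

step 1: θ'=-0.3750 (R=-1.3333) → pose (0.4884, 3.9073, -0.3750)
step 2: θ'=-1.6250 (R=-1.5000) → pose (1.4368, 2.4303, -1.6250)
step 3: θ'=-3.1250 (R=-0.3333) → pose (1.1094, 2.1151, -3.1250)
step 4: θ'=-4.0000 (R=-0.2857) → pose (0.8885, 2.2140, -4.0000)

(0.8885, 2.2140, -4.0000)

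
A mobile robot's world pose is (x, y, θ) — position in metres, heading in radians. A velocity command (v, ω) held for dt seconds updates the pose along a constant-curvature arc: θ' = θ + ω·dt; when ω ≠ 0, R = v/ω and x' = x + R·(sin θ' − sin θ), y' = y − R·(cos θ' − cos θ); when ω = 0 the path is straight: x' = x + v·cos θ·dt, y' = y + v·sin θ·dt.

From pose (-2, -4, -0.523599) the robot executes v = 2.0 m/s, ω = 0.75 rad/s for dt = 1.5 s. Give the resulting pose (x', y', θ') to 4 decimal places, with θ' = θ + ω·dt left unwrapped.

(0.8421, -3.8894, 0.6014)

θ' = -0.5236 + 0.75·1.5 = 0.6014
R = v/ω = 2.0/0.75 = 2.6667
x' = -2 + 2.6667·(sin 0.6014 − sin -0.5236) = 0.8421
y' = -4 − 2.6667·(cos 0.6014 − cos -0.5236) = -3.8894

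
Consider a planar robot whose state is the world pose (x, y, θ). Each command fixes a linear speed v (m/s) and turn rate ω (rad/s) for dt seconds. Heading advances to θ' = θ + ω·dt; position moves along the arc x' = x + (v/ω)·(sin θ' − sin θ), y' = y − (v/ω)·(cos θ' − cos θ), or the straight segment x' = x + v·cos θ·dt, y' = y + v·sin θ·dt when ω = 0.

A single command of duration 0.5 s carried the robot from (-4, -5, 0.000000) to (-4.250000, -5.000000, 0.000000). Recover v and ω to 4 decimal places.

v = -0.5000, ω = 0.0000

Δθ = 0.000000 − 0.000000 = 0.000000
ω = Δθ/dt = 0.000000/0.5 = 0.0000
ω = 0 → v = (Δx·cos θ + Δy·sin θ)/dt = -0.5000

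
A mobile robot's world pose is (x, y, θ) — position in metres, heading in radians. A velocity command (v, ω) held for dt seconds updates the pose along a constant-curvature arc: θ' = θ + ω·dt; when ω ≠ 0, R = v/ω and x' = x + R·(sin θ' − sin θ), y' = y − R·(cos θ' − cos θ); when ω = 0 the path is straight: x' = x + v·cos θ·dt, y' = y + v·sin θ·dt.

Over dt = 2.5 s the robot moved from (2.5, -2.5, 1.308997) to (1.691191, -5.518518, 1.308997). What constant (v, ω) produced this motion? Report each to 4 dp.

v = -1.2500, ω = 0.0000

Δθ = 1.308997 − 1.308997 = 0.000000
ω = Δθ/dt = 0.000000/2.5 = 0.0000
ω = 0 → v = (Δx·cos θ + Δy·sin θ)/dt = -1.2500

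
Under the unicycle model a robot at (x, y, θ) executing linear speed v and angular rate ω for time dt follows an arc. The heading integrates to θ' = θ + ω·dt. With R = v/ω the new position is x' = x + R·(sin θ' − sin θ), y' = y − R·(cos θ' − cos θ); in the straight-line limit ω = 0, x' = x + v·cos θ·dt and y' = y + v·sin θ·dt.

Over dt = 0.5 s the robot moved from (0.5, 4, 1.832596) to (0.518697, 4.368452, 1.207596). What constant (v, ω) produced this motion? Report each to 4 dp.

v = 0.7500, ω = -1.2500

Δθ = 1.207596 − 1.832596 = -0.625000
ω = Δθ/dt = -0.625000/0.5 = -1.2500
R = −Δy/(cos θ' − cos θ) = -0.6000
v = R·ω = -0.6000·-1.2500 = 0.7500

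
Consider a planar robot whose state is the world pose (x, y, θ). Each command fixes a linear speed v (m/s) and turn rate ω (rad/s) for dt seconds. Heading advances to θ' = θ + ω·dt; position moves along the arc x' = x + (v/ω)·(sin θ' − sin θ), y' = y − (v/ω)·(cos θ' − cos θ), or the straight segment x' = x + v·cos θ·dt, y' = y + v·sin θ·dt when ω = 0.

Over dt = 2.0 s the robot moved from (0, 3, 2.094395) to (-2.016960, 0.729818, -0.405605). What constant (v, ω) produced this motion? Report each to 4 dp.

Δθ = -0.405605 − 2.094395 = -2.500000
ω = Δθ/dt = -2.500000/2.0 = -1.2500
R = −Δy/(cos θ' − cos θ) = 1.6000
v = R·ω = 1.6000·-1.2500 = -2.0000

v = -2.0000, ω = -1.2500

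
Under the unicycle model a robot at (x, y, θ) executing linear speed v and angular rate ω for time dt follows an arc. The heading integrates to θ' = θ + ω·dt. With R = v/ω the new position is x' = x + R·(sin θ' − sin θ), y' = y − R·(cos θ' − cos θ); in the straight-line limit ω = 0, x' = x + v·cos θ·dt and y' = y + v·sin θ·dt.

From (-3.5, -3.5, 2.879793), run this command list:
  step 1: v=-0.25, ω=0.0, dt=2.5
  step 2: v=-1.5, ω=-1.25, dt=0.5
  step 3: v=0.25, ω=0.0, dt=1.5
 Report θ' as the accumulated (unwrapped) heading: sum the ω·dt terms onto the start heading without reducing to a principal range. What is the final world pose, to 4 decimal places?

(-2.5138, -3.7720, 2.2548)

step 1: θ'=2.8798 (straight) → pose (-2.8963, -3.6618, 2.8798)
step 2: θ'=2.2548 (R=1.2000) → pose (-2.2768, -4.0626, 2.2548)
step 3: θ'=2.2548 (straight) → pose (-2.5138, -3.7720, 2.2548)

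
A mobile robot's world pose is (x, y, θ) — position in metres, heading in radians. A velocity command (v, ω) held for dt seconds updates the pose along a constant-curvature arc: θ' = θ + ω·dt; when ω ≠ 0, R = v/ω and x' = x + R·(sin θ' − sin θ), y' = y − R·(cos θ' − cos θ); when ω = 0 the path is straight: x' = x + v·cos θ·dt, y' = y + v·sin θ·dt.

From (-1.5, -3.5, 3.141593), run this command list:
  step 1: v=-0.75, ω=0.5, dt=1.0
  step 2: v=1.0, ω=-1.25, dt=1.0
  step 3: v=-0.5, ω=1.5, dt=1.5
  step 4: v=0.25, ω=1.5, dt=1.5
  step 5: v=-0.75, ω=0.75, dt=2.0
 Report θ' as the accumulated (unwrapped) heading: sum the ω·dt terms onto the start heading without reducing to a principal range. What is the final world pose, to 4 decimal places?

step 1: θ'=3.6416 (R=-1.5000) → pose (-0.7809, -3.3164, 3.6416)
step 2: θ'=2.3916 (R=-0.8000) → pose (-1.7097, -3.1997, 2.3916)
step 3: θ'=4.6416 (R=-0.3333) → pose (-1.1500, -2.9793, 4.6416)
step 4: θ'=6.8916 (R=0.1667) → pose (-0.8885, -3.1279, 6.8916)
step 5: θ'=8.3916 (R=-1.0000) → pose (-1.1759, -4.4605, 8.3916)

(-1.1759, -4.4605, 8.3916)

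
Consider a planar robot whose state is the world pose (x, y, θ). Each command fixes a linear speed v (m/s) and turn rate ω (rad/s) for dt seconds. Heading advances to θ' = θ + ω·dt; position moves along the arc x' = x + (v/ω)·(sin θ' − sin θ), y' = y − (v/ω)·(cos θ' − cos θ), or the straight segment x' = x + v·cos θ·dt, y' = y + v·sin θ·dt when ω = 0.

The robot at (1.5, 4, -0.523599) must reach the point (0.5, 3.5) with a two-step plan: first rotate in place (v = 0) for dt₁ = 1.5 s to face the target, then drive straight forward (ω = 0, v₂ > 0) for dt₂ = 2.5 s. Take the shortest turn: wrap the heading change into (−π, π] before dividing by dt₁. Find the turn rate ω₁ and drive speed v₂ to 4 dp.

ω₁ = -1.4362, v₂ = 0.4472

heading to target = atan2(3.5−4, 0.5−1.5) = -2.6779
Δθ = wrap(-2.6779 − -0.5236) = -2.1543; ω₁ = Δθ/dt₁ = -1.4362
distance = √((0.5−1.5)² + (3.5−4)²) = 1.1180; v₂ = distance/dt₂ = 0.4472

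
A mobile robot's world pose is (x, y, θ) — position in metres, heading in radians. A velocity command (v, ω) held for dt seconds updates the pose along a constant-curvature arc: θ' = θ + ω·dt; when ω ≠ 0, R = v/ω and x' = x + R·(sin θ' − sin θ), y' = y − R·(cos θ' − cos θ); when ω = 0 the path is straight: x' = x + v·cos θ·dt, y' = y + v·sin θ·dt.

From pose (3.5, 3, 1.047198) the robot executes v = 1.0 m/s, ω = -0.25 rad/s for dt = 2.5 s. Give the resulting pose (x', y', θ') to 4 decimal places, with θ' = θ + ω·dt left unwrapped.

(5.3250, 4.6488, 0.4222)

θ' = 1.0472 + -0.25·2.5 = 0.4222
R = v/ω = 1.0/-0.25 = -4.0000
x' = 3.5 + -4.0000·(sin 0.4222 − sin 1.0472) = 5.3250
y' = 3 − -4.0000·(cos 0.4222 − cos 1.0472) = 4.6488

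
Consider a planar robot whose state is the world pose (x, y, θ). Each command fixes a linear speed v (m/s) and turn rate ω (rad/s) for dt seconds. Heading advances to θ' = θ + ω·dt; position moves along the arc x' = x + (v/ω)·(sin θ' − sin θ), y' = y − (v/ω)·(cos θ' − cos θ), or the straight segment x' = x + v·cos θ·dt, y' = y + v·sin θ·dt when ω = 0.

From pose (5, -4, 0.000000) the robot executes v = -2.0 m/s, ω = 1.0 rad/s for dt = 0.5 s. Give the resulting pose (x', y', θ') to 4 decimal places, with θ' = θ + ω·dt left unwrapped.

(4.0411, -4.2448, 0.5000)

θ' = 0.0000 + 1.0·0.5 = 0.5000
R = v/ω = -2.0/1.0 = -2.0000
x' = 5 + -2.0000·(sin 0.5000 − sin 0.0000) = 4.0411
y' = -4 − -2.0000·(cos 0.5000 − cos 0.0000) = -4.2448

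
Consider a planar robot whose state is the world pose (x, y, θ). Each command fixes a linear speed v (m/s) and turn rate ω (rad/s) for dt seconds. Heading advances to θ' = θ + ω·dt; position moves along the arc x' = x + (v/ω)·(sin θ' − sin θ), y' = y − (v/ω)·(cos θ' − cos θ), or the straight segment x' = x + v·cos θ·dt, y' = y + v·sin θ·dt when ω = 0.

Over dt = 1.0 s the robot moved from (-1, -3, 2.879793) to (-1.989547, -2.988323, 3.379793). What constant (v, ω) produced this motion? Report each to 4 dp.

Δθ = 3.379793 − 2.879793 = 0.500000
ω = Δθ/dt = 0.500000/1.0 = 0.5000
R = Δx/(sin θ' − sin θ) = 2.0000
v = R·ω = 2.0000·0.5000 = 1.0000

v = 1.0000, ω = 0.5000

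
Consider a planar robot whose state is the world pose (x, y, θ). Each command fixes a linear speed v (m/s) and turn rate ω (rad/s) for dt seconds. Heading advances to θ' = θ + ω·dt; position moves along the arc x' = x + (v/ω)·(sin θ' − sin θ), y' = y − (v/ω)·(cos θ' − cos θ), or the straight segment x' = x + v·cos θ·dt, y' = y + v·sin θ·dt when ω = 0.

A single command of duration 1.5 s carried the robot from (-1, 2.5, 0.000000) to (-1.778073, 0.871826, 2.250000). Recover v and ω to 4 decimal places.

v = -1.5000, ω = 1.5000

Δθ = 2.250000 − 0.000000 = 2.250000
ω = Δθ/dt = 2.250000/1.5 = 1.5000
R = −Δy/(cos θ' − cos θ) = -1.0000
v = R·ω = -1.0000·1.5000 = -1.5000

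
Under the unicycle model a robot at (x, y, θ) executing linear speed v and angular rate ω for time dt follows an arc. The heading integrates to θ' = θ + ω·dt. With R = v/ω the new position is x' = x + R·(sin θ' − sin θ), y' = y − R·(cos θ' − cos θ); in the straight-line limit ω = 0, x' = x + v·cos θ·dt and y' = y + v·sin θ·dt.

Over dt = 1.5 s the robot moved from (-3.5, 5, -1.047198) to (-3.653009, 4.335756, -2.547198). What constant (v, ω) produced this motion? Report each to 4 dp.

v = 0.5000, ω = -1.0000

Δθ = -2.547198 − -1.047198 = -1.500000
ω = Δθ/dt = -1.500000/1.5 = -1.0000
R = −Δy/(cos θ' − cos θ) = -0.5000
v = R·ω = -0.5000·-1.0000 = 0.5000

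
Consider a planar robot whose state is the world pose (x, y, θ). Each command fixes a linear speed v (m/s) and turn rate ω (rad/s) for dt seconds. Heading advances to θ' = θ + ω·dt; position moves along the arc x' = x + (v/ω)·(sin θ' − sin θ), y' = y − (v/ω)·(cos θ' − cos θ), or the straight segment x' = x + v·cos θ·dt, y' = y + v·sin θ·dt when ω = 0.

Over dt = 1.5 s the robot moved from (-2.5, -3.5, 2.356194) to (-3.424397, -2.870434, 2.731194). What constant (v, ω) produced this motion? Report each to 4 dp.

Δθ = 2.731194 − 2.356194 = 0.375000
ω = Δθ/dt = 0.375000/1.5 = 0.2500
R = Δx/(sin θ' − sin θ) = 3.0000
v = R·ω = 3.0000·0.2500 = 0.7500

v = 0.7500, ω = 0.2500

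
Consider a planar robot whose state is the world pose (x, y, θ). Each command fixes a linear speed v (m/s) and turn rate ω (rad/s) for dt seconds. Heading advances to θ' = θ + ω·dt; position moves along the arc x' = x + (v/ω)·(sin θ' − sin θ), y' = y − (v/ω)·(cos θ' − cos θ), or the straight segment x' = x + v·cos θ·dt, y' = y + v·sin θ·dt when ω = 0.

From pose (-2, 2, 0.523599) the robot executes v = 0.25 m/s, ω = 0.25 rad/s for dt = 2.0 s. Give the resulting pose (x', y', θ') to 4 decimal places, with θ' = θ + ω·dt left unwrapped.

θ' = 0.5236 + 0.25·2.0 = 1.0236
R = v/ω = 0.25/0.25 = 1.0000
x' = -2 + 1.0000·(sin 1.0236 − sin 0.5236) = -1.6460
y' = 2 − 1.0000·(cos 1.0236 − cos 0.5236) = 2.3457

(-1.6460, 2.3457, 1.0236)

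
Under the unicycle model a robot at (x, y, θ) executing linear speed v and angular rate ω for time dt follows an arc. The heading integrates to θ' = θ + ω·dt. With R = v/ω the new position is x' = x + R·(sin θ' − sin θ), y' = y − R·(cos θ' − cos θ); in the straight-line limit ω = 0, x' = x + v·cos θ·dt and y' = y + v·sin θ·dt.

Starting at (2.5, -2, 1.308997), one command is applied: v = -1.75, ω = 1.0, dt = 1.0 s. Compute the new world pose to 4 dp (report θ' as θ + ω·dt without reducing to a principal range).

(2.8959, -3.6306, 2.3090)

θ' = 1.3090 + 1.0·1.0 = 2.3090
R = v/ω = -1.75/1.0 = -1.7500
x' = 2.5 + -1.7500·(sin 2.3090 − sin 1.3090) = 2.8959
y' = -2 − -1.7500·(cos 2.3090 − cos 1.3090) = -3.6306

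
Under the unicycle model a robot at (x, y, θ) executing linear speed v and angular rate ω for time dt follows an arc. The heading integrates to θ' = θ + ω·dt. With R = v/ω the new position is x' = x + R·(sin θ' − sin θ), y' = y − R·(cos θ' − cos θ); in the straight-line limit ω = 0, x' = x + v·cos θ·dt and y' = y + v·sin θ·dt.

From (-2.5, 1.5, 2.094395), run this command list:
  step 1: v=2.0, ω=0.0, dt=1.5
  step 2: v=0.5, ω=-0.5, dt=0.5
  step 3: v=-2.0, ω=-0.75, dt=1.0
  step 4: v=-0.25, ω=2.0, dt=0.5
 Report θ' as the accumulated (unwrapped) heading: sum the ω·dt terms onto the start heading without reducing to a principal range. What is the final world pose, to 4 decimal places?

(-4.2917, 2.2646, 2.0944)

step 1: θ'=2.0944 (straight) → pose (-4.0000, 4.0981, 2.0944)
step 2: θ'=1.8444 (R=-1.0000) → pose (-4.0968, 4.3279, 1.8444)
step 3: θ'=1.0944 (R=2.6667) → pose (-4.2945, 2.3845, 1.0944)
step 4: θ'=2.0944 (R=-0.1250) → pose (-4.2917, 2.2646, 2.0944)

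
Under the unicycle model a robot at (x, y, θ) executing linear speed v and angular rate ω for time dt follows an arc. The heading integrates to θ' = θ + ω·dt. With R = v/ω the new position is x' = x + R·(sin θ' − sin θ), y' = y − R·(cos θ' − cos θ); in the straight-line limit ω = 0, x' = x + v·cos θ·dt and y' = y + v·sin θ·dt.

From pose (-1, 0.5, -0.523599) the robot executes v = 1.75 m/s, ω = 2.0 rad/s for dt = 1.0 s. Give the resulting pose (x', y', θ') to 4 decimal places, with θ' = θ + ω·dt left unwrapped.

θ' = -0.5236 + 2.0·1.0 = 1.4764
R = v/ω = 1.75/2.0 = 0.8750
x' = -1 + 0.8750·(sin 1.4764 − sin -0.5236) = 0.3086
y' = 0.5 − 0.8750·(cos 1.4764 − cos -0.5236) = 1.1753

(0.3086, 1.1753, 1.4764)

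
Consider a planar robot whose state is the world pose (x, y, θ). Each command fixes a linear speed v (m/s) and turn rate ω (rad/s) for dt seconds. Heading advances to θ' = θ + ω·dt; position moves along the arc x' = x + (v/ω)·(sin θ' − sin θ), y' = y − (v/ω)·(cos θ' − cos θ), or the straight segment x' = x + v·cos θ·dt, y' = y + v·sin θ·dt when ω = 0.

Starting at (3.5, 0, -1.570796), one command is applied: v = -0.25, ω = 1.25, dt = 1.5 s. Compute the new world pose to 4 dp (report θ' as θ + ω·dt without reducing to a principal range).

θ' = -1.5708 + 1.25·1.5 = 0.3042
R = v/ω = -0.25/1.25 = -0.2000
x' = 3.5 + -0.2000·(sin 0.3042 − sin -1.5708) = 3.2401
y' = 0 − -0.2000·(cos 0.3042 − cos -1.5708) = 0.1908

(3.2401, 0.1908, 0.3042)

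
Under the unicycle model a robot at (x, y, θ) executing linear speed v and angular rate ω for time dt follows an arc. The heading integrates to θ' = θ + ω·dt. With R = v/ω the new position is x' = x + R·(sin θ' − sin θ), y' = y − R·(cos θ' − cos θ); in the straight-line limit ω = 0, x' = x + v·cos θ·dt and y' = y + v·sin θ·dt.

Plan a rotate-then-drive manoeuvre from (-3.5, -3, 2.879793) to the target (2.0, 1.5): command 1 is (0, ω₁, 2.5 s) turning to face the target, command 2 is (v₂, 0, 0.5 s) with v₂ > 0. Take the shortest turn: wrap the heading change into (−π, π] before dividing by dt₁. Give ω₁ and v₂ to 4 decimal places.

ω₁ = -0.8776, v₂ = 14.2127

heading to target = atan2(1.5−-3, 2−-3.5) = 0.6857
Δθ = wrap(0.6857 − 2.8798) = -2.1941; ω₁ = Δθ/dt₁ = -0.8776
distance = √((2−-3.5)² + (1.5−-3)²) = 7.1063; v₂ = distance/dt₂ = 14.2127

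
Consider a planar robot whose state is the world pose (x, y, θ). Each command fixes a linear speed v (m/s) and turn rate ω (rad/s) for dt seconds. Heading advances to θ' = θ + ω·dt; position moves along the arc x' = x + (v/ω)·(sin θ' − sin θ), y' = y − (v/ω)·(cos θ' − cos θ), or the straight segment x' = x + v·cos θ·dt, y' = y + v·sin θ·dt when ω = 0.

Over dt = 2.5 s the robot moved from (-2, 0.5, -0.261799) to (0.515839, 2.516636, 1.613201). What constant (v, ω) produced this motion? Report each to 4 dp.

Δθ = 1.613201 − -0.261799 = 1.875000
ω = Δθ/dt = 1.875000/2.5 = 0.7500
R = Δx/(sin θ' − sin θ) = 2.0000
v = R·ω = 2.0000·0.7500 = 1.5000

v = 1.5000, ω = 0.7500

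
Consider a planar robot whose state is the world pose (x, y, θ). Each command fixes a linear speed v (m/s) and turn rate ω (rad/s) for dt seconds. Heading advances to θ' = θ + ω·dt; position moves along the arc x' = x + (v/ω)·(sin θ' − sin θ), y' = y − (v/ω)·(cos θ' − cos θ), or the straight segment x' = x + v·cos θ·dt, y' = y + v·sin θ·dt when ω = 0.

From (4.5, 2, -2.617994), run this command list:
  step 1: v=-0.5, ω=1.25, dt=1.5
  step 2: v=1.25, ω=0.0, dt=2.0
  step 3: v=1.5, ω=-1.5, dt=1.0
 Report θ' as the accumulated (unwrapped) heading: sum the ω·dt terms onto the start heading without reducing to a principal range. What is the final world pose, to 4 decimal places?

(6.5177, -0.4094, -2.2430)

step 1: θ'=-0.7430 (R=-0.4000) → pose (4.5706, 2.6410, -0.7430)
step 2: θ'=-0.7430 (straight) → pose (6.4117, 0.9497, -0.7430)
step 3: θ'=-2.2430 (R=-1.0000) → pose (6.5177, -0.4094, -2.2430)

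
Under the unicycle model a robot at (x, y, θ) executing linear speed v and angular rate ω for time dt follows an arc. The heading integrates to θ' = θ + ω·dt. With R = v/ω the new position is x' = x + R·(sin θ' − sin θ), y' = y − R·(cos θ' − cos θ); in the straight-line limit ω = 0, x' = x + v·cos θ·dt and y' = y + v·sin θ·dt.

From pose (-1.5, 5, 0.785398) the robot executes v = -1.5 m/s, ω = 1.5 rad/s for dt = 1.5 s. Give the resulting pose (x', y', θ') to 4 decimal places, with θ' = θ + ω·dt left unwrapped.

θ' = 0.7854 + 1.5·1.5 = 3.0354
R = v/ω = -1.5/1.5 = -1.0000
x' = -1.5 + -1.0000·(sin 3.0354 − sin 0.7854) = -0.8989
y' = 5 − -1.0000·(cos 3.0354 − cos 0.7854) = 3.2985

(-0.8989, 3.2985, 3.0354)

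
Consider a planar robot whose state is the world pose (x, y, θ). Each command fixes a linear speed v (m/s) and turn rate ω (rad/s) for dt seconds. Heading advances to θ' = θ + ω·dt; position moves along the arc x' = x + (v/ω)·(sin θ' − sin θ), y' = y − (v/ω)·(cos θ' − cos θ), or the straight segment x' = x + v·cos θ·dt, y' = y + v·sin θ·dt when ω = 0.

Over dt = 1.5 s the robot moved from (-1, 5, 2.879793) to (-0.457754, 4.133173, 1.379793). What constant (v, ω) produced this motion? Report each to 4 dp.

Δθ = 1.379793 − 2.879793 = -1.500000
ω = Δθ/dt = -1.500000/1.5 = -1.0000
R = −Δy/(cos θ' − cos θ) = 0.7500
v = R·ω = 0.7500·-1.0000 = -0.7500

v = -0.7500, ω = -1.0000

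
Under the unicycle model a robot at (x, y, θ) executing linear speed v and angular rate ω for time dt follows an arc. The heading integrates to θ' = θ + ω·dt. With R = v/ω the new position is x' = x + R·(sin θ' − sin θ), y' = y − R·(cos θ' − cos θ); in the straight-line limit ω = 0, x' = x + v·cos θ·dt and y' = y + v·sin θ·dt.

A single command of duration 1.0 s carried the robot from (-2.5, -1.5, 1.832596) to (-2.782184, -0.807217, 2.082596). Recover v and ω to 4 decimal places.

v = 0.7500, ω = 0.2500

Δθ = 2.082596 − 1.832596 = 0.250000
ω = Δθ/dt = 0.250000/1.0 = 0.2500
R = −Δy/(cos θ' − cos θ) = 3.0000
v = R·ω = 3.0000·0.2500 = 0.7500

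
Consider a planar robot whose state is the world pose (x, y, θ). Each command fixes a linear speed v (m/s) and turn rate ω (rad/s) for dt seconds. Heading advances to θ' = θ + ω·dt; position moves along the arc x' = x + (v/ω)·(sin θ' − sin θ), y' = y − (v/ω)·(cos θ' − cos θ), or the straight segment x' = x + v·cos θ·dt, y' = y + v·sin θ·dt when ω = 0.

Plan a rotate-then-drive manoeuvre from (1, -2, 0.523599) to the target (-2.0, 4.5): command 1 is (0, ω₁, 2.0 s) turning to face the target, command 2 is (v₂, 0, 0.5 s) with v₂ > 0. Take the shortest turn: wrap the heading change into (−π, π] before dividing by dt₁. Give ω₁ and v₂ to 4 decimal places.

heading to target = atan2(4.5−-2, -2−1) = 2.0032
Δθ = wrap(2.0032 − 0.5236) = 1.4796; ω₁ = Δθ/dt₁ = 0.7398
distance = √((-2−1)² + (4.5−-2)²) = 7.1589; v₂ = distance/dt₂ = 14.3178

ω₁ = 0.7398, v₂ = 14.3178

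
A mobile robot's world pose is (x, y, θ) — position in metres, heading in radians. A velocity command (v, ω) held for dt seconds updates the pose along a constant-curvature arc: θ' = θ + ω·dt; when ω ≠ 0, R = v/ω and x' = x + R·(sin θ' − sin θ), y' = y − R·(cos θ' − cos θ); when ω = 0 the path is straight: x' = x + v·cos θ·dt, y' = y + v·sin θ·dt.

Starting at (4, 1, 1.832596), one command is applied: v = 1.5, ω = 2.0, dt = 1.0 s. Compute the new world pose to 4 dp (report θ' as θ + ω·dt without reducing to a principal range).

θ' = 1.8326 + 2.0·1.0 = 3.8326
R = v/ω = 1.5/2.0 = 0.7500
x' = 4 + 0.7500·(sin 3.8326 − sin 1.8326) = 2.7976
y' = 1 − 0.7500·(cos 3.8326 − cos 1.8326) = 1.3838

(2.7976, 1.3838, 3.8326)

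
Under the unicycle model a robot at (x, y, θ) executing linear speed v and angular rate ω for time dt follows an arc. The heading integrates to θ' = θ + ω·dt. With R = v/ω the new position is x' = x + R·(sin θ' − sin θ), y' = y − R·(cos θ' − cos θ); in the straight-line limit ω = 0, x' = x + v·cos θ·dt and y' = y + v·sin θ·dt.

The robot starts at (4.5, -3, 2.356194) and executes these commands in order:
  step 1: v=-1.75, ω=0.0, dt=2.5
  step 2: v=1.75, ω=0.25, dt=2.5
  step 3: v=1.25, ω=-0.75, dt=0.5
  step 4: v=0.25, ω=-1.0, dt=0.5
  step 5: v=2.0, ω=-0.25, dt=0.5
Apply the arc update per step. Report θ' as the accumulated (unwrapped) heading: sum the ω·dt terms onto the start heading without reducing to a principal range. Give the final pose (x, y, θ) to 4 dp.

step 1: θ'=2.3562 (straight) → pose (7.5936, -6.0936, 2.3562)
step 2: θ'=2.9812 (R=7.0000) → pose (3.7618, -4.1332, 2.9812)
step 3: θ'=2.6062 (R=-1.6667) → pose (3.1777, -3.9214, 2.6062)
step 4: θ'=2.1062 (R=-0.2500) → pose (3.0902, -3.8339, 2.1062)
step 5: θ'=1.9812 (R=-8.0000) → pose (2.6351, -2.9442, 1.9812)

(2.6351, -2.9442, 1.9812)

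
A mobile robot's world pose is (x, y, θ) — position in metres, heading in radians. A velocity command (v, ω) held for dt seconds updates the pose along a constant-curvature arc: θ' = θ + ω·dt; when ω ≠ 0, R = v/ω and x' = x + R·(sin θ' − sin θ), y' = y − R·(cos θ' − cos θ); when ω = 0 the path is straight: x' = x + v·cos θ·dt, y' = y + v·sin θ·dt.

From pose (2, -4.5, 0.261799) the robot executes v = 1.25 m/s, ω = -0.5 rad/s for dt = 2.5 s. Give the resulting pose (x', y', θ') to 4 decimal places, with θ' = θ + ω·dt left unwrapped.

θ' = 0.2618 + -0.5·2.5 = -0.9882
R = v/ω = 1.25/-0.5 = -2.5000
x' = 2 + -2.5000·(sin -0.9882 − sin 0.2618) = 4.7346
y' = -4.5 − -2.5000·(cos -0.9882 − cos 0.2618) = -5.5393

(4.7346, -5.5393, -0.9882)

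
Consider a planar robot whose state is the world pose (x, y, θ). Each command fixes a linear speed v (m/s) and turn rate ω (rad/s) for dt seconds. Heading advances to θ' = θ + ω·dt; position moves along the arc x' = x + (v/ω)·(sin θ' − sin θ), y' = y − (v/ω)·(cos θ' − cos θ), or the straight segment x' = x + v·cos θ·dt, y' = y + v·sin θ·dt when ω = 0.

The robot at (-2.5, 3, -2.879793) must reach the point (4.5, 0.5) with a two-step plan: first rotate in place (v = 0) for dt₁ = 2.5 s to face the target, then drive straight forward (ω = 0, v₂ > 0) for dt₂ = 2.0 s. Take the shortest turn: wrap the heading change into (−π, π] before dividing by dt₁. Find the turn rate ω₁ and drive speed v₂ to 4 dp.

heading to target = atan2(0.5−3, 4.5−-2.5) = -0.3430
Δθ = wrap(-0.3430 − -2.8798) = 2.5368; ω₁ = Δθ/dt₁ = 1.0147
distance = √((4.5−-2.5)² + (0.5−3)²) = 7.4330; v₂ = distance/dt₂ = 3.7165

ω₁ = 1.0147, v₂ = 3.7165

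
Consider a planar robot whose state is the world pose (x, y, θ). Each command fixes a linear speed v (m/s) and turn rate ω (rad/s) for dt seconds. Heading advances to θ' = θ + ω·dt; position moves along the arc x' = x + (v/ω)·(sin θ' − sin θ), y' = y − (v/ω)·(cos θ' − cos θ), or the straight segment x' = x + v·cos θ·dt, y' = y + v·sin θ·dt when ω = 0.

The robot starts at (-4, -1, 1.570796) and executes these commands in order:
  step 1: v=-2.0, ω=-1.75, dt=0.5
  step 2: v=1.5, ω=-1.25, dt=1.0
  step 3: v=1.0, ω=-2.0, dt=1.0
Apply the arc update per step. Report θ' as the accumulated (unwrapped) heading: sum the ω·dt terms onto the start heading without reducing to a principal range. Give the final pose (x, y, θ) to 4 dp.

(-2.9956, -2.6192, -2.5542)

step 1: θ'=0.6958 (R=1.1429) → pose (-4.4103, -1.8772, 0.6958)
step 2: θ'=-0.5542 (R=-1.2000) → pose (-3.0096, -1.7779, -0.5542)
step 3: θ'=-2.5542 (R=-0.5000) → pose (-2.9956, -2.6192, -2.5542)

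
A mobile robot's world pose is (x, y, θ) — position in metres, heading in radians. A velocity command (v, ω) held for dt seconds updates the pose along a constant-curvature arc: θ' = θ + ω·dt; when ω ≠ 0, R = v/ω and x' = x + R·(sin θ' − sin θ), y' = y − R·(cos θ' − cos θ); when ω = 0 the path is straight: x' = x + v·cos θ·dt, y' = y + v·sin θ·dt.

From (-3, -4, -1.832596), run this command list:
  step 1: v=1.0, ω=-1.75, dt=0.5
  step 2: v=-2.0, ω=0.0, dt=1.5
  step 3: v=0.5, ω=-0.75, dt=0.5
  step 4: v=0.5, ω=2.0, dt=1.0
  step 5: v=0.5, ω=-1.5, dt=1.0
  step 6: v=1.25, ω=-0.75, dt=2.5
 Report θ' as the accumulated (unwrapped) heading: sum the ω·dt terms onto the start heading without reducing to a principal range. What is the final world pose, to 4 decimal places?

step 1: θ'=-2.7076 (R=-0.5714) → pose (-3.3117, -4.3706, -2.7076)
step 2: θ'=-2.7076 (straight) → pose (-0.5898, -3.1091, -2.7076)
step 3: θ'=-3.0826 (R=-0.6667) → pose (-0.8308, -3.1697, -3.0826)
step 4: θ'=-1.0826 (R=0.2500) → pose (-1.0369, -3.5365, -1.0826)
step 5: θ'=-2.5826 (R=-0.3333) → pose (-1.1545, -3.9755, -2.5826)
step 6: θ'=-4.4576 (R=-1.6667) → pose (-3.6512, -2.9826, -4.4576)

(-3.6512, -2.9826, -4.4576)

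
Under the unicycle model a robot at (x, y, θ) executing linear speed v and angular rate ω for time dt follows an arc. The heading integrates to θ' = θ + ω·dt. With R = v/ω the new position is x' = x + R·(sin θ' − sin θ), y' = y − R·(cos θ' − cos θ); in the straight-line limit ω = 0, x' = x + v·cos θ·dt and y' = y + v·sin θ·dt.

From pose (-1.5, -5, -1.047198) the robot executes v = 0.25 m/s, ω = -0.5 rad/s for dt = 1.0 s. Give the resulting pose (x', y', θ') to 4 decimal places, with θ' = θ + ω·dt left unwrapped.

θ' = -1.0472 + -0.5·1.0 = -1.5472
R = v/ω = 0.25/-0.5 = -0.5000
x' = -1.5 + -0.5000·(sin -1.5472 − sin -1.0472) = -1.4332
y' = -5 − -0.5000·(cos -1.5472 − cos -1.0472) = -5.2382

(-1.4332, -5.2382, -1.5472)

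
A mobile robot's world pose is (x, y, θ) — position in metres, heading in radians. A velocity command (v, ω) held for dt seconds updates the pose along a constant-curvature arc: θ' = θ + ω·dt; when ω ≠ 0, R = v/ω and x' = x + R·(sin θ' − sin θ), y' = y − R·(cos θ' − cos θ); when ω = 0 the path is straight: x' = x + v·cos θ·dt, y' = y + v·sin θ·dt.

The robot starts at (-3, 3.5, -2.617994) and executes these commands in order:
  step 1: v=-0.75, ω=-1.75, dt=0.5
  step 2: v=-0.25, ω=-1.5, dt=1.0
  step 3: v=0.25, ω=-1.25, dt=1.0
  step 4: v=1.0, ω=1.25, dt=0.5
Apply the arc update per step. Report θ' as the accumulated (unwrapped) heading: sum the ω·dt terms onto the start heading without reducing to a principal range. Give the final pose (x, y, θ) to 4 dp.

(-1.8897, 3.6430, -5.6180)

step 1: θ'=-3.4930 (R=0.4286) → pose (-2.6382, 3.5312, -3.4930)
step 2: θ'=-4.9930 (R=0.1667) → pose (-2.5354, 3.3286, -4.9930)
step 3: θ'=-6.2430 (R=-0.2000) → pose (-2.3513, 3.4730, -6.2430)
step 4: θ'=-5.6180 (R=0.8000) → pose (-1.8897, 3.6430, -5.6180)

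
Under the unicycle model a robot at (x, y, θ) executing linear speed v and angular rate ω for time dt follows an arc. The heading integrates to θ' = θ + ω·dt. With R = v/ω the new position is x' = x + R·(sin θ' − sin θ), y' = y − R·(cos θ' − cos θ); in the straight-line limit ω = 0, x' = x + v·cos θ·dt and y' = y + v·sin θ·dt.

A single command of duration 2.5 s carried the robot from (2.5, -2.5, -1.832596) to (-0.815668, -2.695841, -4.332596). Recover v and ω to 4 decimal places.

v = 1.7500, ω = -1.0000

Δθ = -4.332596 − -1.832596 = -2.500000
ω = Δθ/dt = -2.500000/2.5 = -1.0000
R = Δx/(sin θ' − sin θ) = -1.7500
v = R·ω = -1.7500·-1.0000 = 1.7500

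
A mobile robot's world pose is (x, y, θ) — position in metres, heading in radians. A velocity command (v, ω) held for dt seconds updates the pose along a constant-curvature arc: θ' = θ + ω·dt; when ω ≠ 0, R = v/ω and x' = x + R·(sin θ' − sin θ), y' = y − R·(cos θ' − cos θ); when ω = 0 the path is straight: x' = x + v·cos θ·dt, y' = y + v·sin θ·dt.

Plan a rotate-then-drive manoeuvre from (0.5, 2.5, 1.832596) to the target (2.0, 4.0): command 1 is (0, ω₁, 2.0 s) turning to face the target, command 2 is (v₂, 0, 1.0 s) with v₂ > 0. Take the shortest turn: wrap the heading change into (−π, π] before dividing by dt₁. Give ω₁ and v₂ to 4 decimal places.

heading to target = atan2(4−2.5, 2−0.5) = 0.7854
Δθ = wrap(0.7854 − 1.8326) = -1.0472; ω₁ = Δθ/dt₁ = -0.5236
distance = √((2−0.5)² + (4−2.5)²) = 2.1213; v₂ = distance/dt₂ = 2.1213

ω₁ = -0.5236, v₂ = 2.1213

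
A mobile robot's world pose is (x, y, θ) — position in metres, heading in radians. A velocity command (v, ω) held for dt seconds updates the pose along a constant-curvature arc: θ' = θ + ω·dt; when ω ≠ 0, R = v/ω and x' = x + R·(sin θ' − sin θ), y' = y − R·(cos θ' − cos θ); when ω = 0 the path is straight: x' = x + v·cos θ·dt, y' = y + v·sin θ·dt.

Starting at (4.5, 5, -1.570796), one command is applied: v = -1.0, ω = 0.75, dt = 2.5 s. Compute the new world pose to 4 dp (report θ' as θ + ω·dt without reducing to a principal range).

(2.7673, 6.2721, 0.3042)

θ' = -1.5708 + 0.75·2.5 = 0.3042
R = v/ω = -1.0/0.75 = -1.3333
x' = 4.5 + -1.3333·(sin 0.3042 − sin -1.5708) = 2.7673
y' = 5 − -1.3333·(cos 0.3042 − cos -1.5708) = 6.2721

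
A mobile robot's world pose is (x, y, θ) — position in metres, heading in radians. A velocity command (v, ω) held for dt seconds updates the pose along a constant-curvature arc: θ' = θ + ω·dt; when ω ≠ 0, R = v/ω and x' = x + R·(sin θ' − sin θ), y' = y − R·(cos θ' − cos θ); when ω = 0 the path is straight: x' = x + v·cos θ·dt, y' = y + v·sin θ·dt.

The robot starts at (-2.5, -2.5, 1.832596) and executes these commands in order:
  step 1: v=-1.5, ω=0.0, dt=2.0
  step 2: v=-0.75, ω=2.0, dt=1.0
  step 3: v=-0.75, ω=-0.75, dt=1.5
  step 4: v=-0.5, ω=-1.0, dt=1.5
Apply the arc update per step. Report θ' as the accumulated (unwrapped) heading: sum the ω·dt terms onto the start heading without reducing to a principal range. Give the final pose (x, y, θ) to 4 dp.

step 1: θ'=1.8326 (straight) → pose (-1.7235, -5.3978, 1.8326)
step 2: θ'=3.8326 (R=-0.3750) → pose (-1.1223, -5.5897, 3.8326)
step 3: θ'=2.7076 (R=1.0000) → pose (-0.0645, -5.4530, 2.7076)
step 4: θ'=1.2076 (R=0.5000) → pose (0.1926, -6.0843, 1.2076)

(0.1926, -6.0843, 1.2076)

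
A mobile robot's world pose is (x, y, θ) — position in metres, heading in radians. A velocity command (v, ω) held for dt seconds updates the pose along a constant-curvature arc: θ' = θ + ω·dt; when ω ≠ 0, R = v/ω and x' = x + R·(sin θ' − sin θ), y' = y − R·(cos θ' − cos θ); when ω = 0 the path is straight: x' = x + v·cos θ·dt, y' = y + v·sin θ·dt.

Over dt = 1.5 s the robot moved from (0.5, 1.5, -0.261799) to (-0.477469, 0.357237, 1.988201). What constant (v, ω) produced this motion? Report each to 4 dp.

Δθ = 1.988201 − -0.261799 = 2.250000
ω = Δθ/dt = 2.250000/1.5 = 1.5000
R = −Δy/(cos θ' − cos θ) = -0.8333
v = R·ω = -0.8333·1.5000 = -1.2500

v = -1.2500, ω = 1.5000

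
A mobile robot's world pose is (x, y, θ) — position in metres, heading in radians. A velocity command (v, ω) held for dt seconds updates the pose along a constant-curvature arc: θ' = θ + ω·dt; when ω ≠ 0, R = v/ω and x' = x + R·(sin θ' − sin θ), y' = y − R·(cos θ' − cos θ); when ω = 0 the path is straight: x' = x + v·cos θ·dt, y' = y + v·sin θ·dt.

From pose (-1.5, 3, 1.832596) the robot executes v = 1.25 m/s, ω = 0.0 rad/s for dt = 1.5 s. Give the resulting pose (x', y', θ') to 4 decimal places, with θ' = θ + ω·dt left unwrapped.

(-1.9853, 4.8111, 1.8326)

θ' = 1.8326 + 0.0·1.5 = 1.8326
ω = 0 → straight: x' = -1.5 + 1.25·cos(1.8326)·1.5 = -1.9853
y' = 3 + 1.25·sin(1.8326)·1.5 = 4.8111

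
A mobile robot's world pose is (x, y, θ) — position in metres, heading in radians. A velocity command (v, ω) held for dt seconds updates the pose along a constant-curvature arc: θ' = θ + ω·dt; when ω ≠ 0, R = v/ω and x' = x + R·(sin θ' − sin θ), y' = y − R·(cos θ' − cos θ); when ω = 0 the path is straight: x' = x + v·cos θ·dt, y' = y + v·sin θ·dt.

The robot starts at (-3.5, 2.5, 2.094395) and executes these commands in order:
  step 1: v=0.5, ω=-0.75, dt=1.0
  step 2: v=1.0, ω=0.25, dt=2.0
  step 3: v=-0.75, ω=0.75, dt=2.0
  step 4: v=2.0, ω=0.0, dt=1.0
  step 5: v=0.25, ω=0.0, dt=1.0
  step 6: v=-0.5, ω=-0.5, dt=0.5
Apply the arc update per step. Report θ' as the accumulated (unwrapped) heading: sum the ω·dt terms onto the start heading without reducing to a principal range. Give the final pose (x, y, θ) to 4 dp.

step 1: θ'=1.3444 (R=-0.6667) → pose (-3.5723, 2.9830, 1.3444)
step 2: θ'=1.8444 (R=4.0000) → pose (-3.6190, 4.9617, 1.8444)
step 3: θ'=3.3444 (R=-1.0000) → pose (-2.4548, 4.2524, 3.3444)
step 4: θ'=3.3444 (straight) → pose (-4.4138, 3.8495, 3.3444)
step 5: θ'=3.3444 (straight) → pose (-4.6587, 3.7992, 3.3444)
step 6: θ'=3.0944 (R=1.0000) → pose (-4.4101, 3.8186, 3.0944)

(-4.4101, 3.8186, 3.0944)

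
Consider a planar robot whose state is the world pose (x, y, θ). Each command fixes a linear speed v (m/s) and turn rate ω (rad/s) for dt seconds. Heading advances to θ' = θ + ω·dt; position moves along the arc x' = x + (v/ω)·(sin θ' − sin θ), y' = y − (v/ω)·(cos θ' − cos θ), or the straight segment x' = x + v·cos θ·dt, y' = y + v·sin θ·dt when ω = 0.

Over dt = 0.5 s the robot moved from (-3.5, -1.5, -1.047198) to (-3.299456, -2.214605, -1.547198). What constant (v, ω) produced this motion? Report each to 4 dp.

Δθ = -1.547198 − -1.047198 = -0.500000
ω = Δθ/dt = -0.500000/0.5 = -1.0000
R = −Δy/(cos θ' − cos θ) = -1.5000
v = R·ω = -1.5000·-1.0000 = 1.5000

v = 1.5000, ω = -1.0000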